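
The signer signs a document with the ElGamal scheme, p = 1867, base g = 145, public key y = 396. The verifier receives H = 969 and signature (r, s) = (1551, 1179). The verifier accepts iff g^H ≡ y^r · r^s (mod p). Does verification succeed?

passes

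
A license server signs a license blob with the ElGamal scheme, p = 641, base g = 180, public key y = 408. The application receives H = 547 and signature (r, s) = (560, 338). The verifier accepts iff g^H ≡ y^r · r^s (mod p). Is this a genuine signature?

forged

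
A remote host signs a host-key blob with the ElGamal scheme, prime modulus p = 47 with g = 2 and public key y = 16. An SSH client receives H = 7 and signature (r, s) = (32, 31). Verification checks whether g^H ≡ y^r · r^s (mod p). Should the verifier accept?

Left side g^H mod p:
2^2 = 4
2^4 ≡ 4^2 = 16
7 = 4 + 2 + 1, so 2^7 ≡ 16·4·2 ≡ 34 (mod 47)
Right side y^r · r^s mod p:
16^2 = 256 ≡ 21
16^4 ≡ 21^2 = 441 ≡ 18
16^8 ≡ 18^2 = 324 ≡ 42
16^16 ≡ 42^2 = 1764 ≡ 25
16^32 ≡ 25^2 = 625 ≡ 14
32^2 = 1024 ≡ 37
32^4 ≡ 37^2 = 1369 ≡ 6
32^8 ≡ 6^2 = 36
32^16 ≡ 36^2 = 1296 ≡ 27
31 = 16 + 8 + 4 + 2 + 1, so 32^31 ≡ 27·36·6·37·32 ≡ 36 (mod 47)
14·36 = 504 ≡ 34 (mod 47)
34 ≡ 34 (mod 47), so the signature is genuine.

accept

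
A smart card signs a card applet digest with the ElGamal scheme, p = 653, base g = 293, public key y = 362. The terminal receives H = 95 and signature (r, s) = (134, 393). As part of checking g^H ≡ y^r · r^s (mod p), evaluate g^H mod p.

343

293^2 = 85849 ≡ 306
293^4 ≡ 306^2 = 93636 ≡ 257
293^8 ≡ 257^2 = 66049 ≡ 96
293^16 ≡ 96^2 = 9216 ≡ 74
293^32 ≡ 74^2 = 5476 ≡ 252
293^64 ≡ 252^2 = 63504 ≡ 163
95 = 64 + 16 + 8 + 4 + 2 + 1, so 293^95 ≡ 163·74·96·257·306·293 ≡ 343 (mod 653)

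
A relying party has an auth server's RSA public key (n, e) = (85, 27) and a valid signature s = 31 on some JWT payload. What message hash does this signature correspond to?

61

s^2 ≡ 31^2 = 961 ≡ 26
s^4 ≡ 26^2 = 676 ≡ 81
s^8 ≡ 81^2 = 6561 ≡ 16
s^16 ≡ 16^2 = 256 ≡ 1
27 = 16 + 8 + 2 + 1, so s^27 ≡ 1·16·26·31 ≡ 61 (mod 85)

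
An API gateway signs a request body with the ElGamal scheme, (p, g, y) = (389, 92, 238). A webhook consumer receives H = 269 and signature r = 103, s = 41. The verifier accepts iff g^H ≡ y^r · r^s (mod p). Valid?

Left side g^H mod p:
92^2 = 8464 ≡ 295
92^4 ≡ 295^2 = 87025 ≡ 278
92^8 ≡ 278^2 = 77284 ≡ 262
92^16 ≡ 262^2 = 68644 ≡ 180
92^32 ≡ 180^2 = 32400 ≡ 113
92^64 ≡ 113^2 = 12769 ≡ 321
92^128 ≡ 321^2 = 103041 ≡ 345
92^256 ≡ 345^2 = 119025 ≡ 380
269 = 256 + 8 + 4 + 1, so 92^269 ≡ 380·262·278·92 ≡ 18 (mod 389)
Right side y^r · r^s mod p:
238^2 = 56644 ≡ 239
238^4 ≡ 239^2 = 57121 ≡ 327
238^8 ≡ 327^2 = 106929 ≡ 343
238^16 ≡ 343^2 = 117649 ≡ 171
238^32 ≡ 171^2 = 29241 ≡ 66
238^64 ≡ 66^2 = 4356 ≡ 77
103 = 64 + 32 + 4 + 2 + 1, so 238^103 ≡ 77·66·327·239·238 ≡ 139 (mod 389)
103^2 = 10609 ≡ 106
103^4 ≡ 106^2 = 11236 ≡ 344
103^8 ≡ 344^2 = 118336 ≡ 80
103^16 ≡ 80^2 = 6400 ≡ 176
103^32 ≡ 176^2 = 30976 ≡ 245
41 = 32 + 8 + 1, so 103^41 ≡ 245·80·103 ≡ 279 (mod 389)
139·279 = 38781 ≡ 270 (mod 389)
18 ≠ 270, so verification fails.

no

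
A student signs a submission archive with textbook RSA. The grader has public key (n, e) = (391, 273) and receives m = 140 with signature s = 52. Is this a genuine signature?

forged

Squares mod 391: s^1≡52, s^2≡358, s^4≡307, s^8≡18, s^16≡324, s^32≡188, s^64≡154, s^128≡256, s^256≡239
273 = 256 + 16 + 1, so s^273 ≡ 239·324·52 ≡ 154 (mod 391)
s^273 mod 391 = 154, but m = 140.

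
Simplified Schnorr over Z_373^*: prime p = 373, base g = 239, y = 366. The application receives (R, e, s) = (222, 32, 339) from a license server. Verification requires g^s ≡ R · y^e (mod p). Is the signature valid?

g^s mod p:
Squares mod 373: 239^1≡239, 239^2≡52, 239^4≡93, 239^8≡70, 239^16≡51, 239^32≡363, 239^64≡100, 239^128≡302, 239^256≡192
339 = 256 + 64 + 16 + 2 + 1, so 239^339 ≡ 192·100·51·52·239 ≡ 346 (mod 373)
R · y^e mod p:
Squares mod 373: 366^1≡366, 366^2≡49, 366^4≡163, 366^8≡86, 366^16≡309, 366^32≡366
366^32 ≡ 366 (mod 373)
222·366 = 81252 ≡ 311 (mod 373)
346 ≠ 311; the check fails.

invalid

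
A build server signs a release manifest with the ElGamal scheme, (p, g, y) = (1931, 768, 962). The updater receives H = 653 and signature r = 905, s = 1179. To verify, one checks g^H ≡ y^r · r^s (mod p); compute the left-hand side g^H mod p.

1107

768^2 = 589824 ≡ 869
768^4 ≡ 869^2 = 755161 ≡ 140
768^8 ≡ 140^2 = 19600 ≡ 290
768^16 ≡ 290^2 = 84100 ≡ 1067
768^32 ≡ 1067^2 = 1138489 ≡ 1130
768^64 ≡ 1130^2 = 1276900 ≡ 509
768^128 ≡ 509^2 = 259081 ≡ 327
768^256 ≡ 327^2 = 106929 ≡ 724
768^512 ≡ 724^2 = 524176 ≡ 875
653 = 512 + 128 + 8 + 4 + 1, so 768^653 ≡ 875·327·290·140·768 ≡ 1107 (mod 1931)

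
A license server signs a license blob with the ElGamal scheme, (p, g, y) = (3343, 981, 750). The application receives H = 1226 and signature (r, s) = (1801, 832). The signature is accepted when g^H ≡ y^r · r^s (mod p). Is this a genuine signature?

Left side g^H mod p:
981^2 = 962361 ≡ 2920
981^4 ≡ 2920^2 = 8526400 ≡ 1750
981^8 ≡ 1750^2 = 3062500 ≡ 312
981^16 ≡ 312^2 = 97344 ≡ 397
981^32 ≡ 397^2 = 157609 ≡ 488
981^64 ≡ 488^2 = 238144 ≡ 791
981^128 ≡ 791^2 = 625681 ≡ 540
981^256 ≡ 540^2 = 291600 ≡ 759
981^512 ≡ 759^2 = 576081 ≡ 1085
981^1024 ≡ 1085^2 = 1177225 ≡ 489
1226 = 1024 + 128 + 64 + 8 + 2, so 981^1226 ≡ 489·540·791·312·2920 ≡ 2619 (mod 3343)
Right side y^r · r^s mod p:
750^2 = 562500 ≡ 876
750^4 ≡ 876^2 = 767376 ≡ 1829
750^8 ≡ 1829^2 = 3345241 ≡ 2241
750^16 ≡ 2241^2 = 5022081 ≡ 895
750^32 ≡ 895^2 = 801025 ≡ 2048
750^64 ≡ 2048^2 = 4194304 ≡ 2182
750^128 ≡ 2182^2 = 4761124 ≡ 692
750^256 ≡ 692^2 = 478864 ≡ 815
750^512 ≡ 815^2 = 664225 ≡ 2311
750^1024 ≡ 2311^2 = 5340721 ≡ 1950
1801 = 1024 + 512 + 256 + 8 + 1, so 750^1801 ≡ 1950·2311·815·2241·750 ≡ 1109 (mod 3343)
1801^2 = 3243601 ≡ 891
1801^4 ≡ 891^2 = 793881 ≡ 1590
1801^8 ≡ 1590^2 = 2528100 ≡ 792
1801^16 ≡ 792^2 = 627264 ≡ 2123
1801^32 ≡ 2123^2 = 4507129 ≡ 765
1801^64 ≡ 765^2 = 585225 ≡ 200
1801^128 ≡ 200^2 = 40000 ≡ 3227
1801^256 ≡ 3227^2 = 10413529 ≡ 84
1801^512 ≡ 84^2 = 7056 ≡ 370
832 = 512 + 256 + 64, so 1801^832 ≡ 370·84·200 ≡ 1363 (mod 3343)
1109·1363 = 1511567 ≡ 531 (mod 3343)
2619 ≠ 531, so verification fails.

forged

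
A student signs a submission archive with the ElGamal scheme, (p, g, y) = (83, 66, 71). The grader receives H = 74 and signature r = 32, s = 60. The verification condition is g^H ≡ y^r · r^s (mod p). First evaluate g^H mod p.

75

66^2 = 4356 ≡ 40
66^4 ≡ 40^2 = 1600 ≡ 23
66^8 ≡ 23^2 = 529 ≡ 31
66^16 ≡ 31^2 = 961 ≡ 48
66^32 ≡ 48^2 = 2304 ≡ 63
66^64 ≡ 63^2 = 3969 ≡ 68
74 = 64 + 8 + 2, so 66^74 ≡ 68·31·40 ≡ 75 (mod 83)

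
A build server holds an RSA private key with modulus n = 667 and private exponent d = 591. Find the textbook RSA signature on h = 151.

Squares mod 667: h^1≡151, h^2≡123, h^4≡455, h^8≡255, h^16≡326, h^32≡223, h^64≡371, h^128≡239, h^256≡426, h^512≡52
591 = 512 + 64 + 8 + 4 + 2 + 1, so h^591 ≡ 52·371·255·455·123·151 ≡ 71 (mod 667)

71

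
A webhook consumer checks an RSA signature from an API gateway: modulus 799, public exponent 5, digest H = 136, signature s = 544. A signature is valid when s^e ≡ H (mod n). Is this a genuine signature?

s^2 ≡ 544^2 = 295936 ≡ 306
s^4 ≡ 306^2 = 93636 ≡ 153
5 = 4 + 1, so s^5 ≡ 153·544 ≡ 136 (mod 799)
s^5 mod 799 = 136 matches H.

genuine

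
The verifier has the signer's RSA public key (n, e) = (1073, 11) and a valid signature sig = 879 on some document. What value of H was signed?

1066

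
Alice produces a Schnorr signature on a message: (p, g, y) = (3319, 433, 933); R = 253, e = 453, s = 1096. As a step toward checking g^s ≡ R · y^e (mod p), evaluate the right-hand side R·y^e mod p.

2003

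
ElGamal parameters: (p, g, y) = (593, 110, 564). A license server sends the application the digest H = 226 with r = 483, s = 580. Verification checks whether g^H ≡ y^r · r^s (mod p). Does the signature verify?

does not verify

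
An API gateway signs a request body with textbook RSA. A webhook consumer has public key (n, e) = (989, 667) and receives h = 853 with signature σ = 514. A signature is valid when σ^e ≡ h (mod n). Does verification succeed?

σ^2 ≡ 514^2 = 264196 ≡ 133
σ^4 ≡ 133^2 = 17689 ≡ 876
σ^8 ≡ 876^2 = 767376 ≡ 901
σ^16 ≡ 901^2 = 811801 ≡ 821
σ^32 ≡ 821^2 = 674041 ≡ 532
σ^64 ≡ 532^2 = 283024 ≡ 170
σ^128 ≡ 170^2 = 28900 ≡ 219
σ^256 ≡ 219^2 = 47961 ≡ 489
σ^512 ≡ 489^2 = 239121 ≡ 772
667 = 512 + 128 + 16 + 8 + 2 + 1, so σ^667 ≡ 772·219·821·901·133·514 ≡ 219 (mod 989)
219 ≠ 853, so verification fails.

fails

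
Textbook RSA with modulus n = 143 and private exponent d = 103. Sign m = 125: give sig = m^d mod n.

31

m^2 ≡ 125^2 = 15625 ≡ 38
m^4 ≡ 38^2 = 1444 ≡ 14
m^8 ≡ 14^2 = 196 ≡ 53
m^16 ≡ 53^2 = 2809 ≡ 92
m^32 ≡ 92^2 = 8464 ≡ 27
m^64 ≡ 27^2 = 729 ≡ 14
103 = 64 + 32 + 4 + 2 + 1, so m^103 ≡ 14·27·14·38·125 ≡ 31 (mod 143)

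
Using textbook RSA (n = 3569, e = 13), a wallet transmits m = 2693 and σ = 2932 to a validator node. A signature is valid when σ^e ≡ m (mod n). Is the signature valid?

valid

Squares mod 3569: σ^1≡2932, σ^2≡2472, σ^4≡656, σ^8≡2056
13 = 8 + 4 + 1, so σ^13 ≡ 2056·656·2932 ≡ 2693 (mod 3569)
2693 = m, so the signature checks out.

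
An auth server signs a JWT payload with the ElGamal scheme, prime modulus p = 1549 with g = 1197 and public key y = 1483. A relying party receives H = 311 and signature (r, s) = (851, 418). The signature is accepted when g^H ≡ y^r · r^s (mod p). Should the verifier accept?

accept

Left side g^H mod p:
1197^2 = 1432809 ≡ 1533
1197^4 ≡ 1533^2 = 2350089 ≡ 256
1197^8 ≡ 256^2 = 65536 ≡ 478
1197^16 ≡ 478^2 = 228484 ≡ 781
1197^32 ≡ 781^2 = 609961 ≡ 1204
1197^64 ≡ 1204^2 = 1449616 ≡ 1301
1197^128 ≡ 1301^2 = 1692601 ≡ 1093
1197^256 ≡ 1093^2 = 1194649 ≡ 370
311 = 256 + 32 + 16 + 4 + 2 + 1, so 1197^311 ≡ 370·1204·781·256·1533·1197 ≡ 333 (mod 1549)
Right side y^r · r^s mod p:
1483^2 = 2199289 ≡ 1258
1483^4 ≡ 1258^2 = 1582564 ≡ 1035
1483^8 ≡ 1035^2 = 1071225 ≡ 866
1483^16 ≡ 866^2 = 749956 ≡ 240
1483^32 ≡ 240^2 = 57600 ≡ 287
1483^64 ≡ 287^2 = 82369 ≡ 272
1483^128 ≡ 272^2 = 73984 ≡ 1181
1483^256 ≡ 1181^2 = 1394761 ≡ 661
1483^512 ≡ 661^2 = 436921 ≡ 103
851 = 512 + 256 + 64 + 16 + 2 + 1, so 1483^851 ≡ 103·661·272·240·1258·1483 ≡ 526 (mod 1549)
851^2 = 724201 ≡ 818
851^4 ≡ 818^2 = 669124 ≡ 1505
851^8 ≡ 1505^2 = 2265025 ≡ 387
851^16 ≡ 387^2 = 149769 ≡ 1065
851^32 ≡ 1065^2 = 1134225 ≡ 357
851^64 ≡ 357^2 = 127449 ≡ 431
851^128 ≡ 431^2 = 185761 ≡ 1430
851^256 ≡ 1430^2 = 2044900 ≡ 220
418 = 256 + 128 + 32 + 2, so 851^418 ≡ 220·1430·357·818 ≡ 622 (mod 1549)
526·622 = 327172 ≡ 333 (mod 1549)
333 ≡ 333 (mod 1549), so the signature is genuine.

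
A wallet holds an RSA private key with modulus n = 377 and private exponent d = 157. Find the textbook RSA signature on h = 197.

Squares mod 377: h^1≡197, h^2≡355, h^4≡107, h^8≡139, h^16≡94, h^32≡165, h^64≡81, h^128≡152
157 = 128 + 16 + 8 + 4 + 1, so h^157 ≡ 152·94·139·107·197 ≡ 132 (mod 377)

132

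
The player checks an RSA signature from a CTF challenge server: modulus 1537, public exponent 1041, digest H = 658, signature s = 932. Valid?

no

s^2 ≡ 932^2 = 868624 ≡ 219
s^4 ≡ 219^2 = 47961 ≡ 314
s^8 ≡ 314^2 = 98596 ≡ 228
s^16 ≡ 228^2 = 51984 ≡ 1263
s^32 ≡ 1263^2 = 1595169 ≡ 1300
s^64 ≡ 1300^2 = 1690000 ≡ 837
s^128 ≡ 837^2 = 700569 ≡ 1234
s^256 ≡ 1234^2 = 1522756 ≡ 1126
s^512 ≡ 1126^2 = 1267876 ≡ 1388
s^1024 ≡ 1388^2 = 1926544 ≡ 683
1041 = 1024 + 16 + 1, so s^1041 ≡ 683·1263·932 ≡ 879 (mod 1537)
s^1041 mod 1537 = 879, but H = 658.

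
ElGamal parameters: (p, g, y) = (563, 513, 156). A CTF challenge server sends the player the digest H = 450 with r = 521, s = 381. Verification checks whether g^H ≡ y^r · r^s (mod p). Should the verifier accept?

reject

Left side g^H mod p:
513^2 = 263169 ≡ 248
513^4 ≡ 248^2 = 61504 ≡ 137
513^8 ≡ 137^2 = 18769 ≡ 190
513^16 ≡ 190^2 = 36100 ≡ 68
513^32 ≡ 68^2 = 4624 ≡ 120
513^64 ≡ 120^2 = 14400 ≡ 325
513^128 ≡ 325^2 = 105625 ≡ 344
513^256 ≡ 344^2 = 118336 ≡ 106
450 = 256 + 128 + 64 + 2, so 513^450 ≡ 106·344·325·248 ≡ 465 (mod 563)
Right side y^r · r^s mod p:
156^2 = 24336 ≡ 127
156^4 ≡ 127^2 = 16129 ≡ 365
156^8 ≡ 365^2 = 133225 ≡ 357
156^16 ≡ 357^2 = 127449 ≡ 211
156^32 ≡ 211^2 = 44521 ≡ 44
156^64 ≡ 44^2 = 1936 ≡ 247
156^128 ≡ 247^2 = 61009 ≡ 205
156^256 ≡ 205^2 = 42025 ≡ 363
156^512 ≡ 363^2 = 131769 ≡ 27
521 = 512 + 8 + 1, so 156^521 ≡ 27·357·156 ≡ 474 (mod 563)
521^2 = 271441 ≡ 75
521^4 ≡ 75^2 = 5625 ≡ 558
521^8 ≡ 558^2 = 311364 ≡ 25
521^16 ≡ 25^2 = 625 ≡ 62
521^32 ≡ 62^2 = 3844 ≡ 466
521^64 ≡ 466^2 = 217156 ≡ 401
521^128 ≡ 401^2 = 160801 ≡ 346
521^256 ≡ 346^2 = 119716 ≡ 360
381 = 256 + 64 + 32 + 16 + 8 + 4 + 1, so 521^381 ≡ 360·401·466·62·25·558·521 ≡ 250 (mod 563)
474·250 = 118500 ≡ 270 (mod 563)
465 ≠ 270, so verification fails.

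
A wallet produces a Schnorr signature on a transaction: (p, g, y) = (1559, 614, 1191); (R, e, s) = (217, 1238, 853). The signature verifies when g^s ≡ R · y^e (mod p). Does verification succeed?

g^s mod p:
Squares mod 1559: 614^1≡614, 614^2≡1277, 614^4≡15, 614^8≡225, 614^16≡737, 614^32≡637, 614^64≡429, 614^128≡79, 614^256≡5, 614^512≡25
853 = 512 + 256 + 64 + 16 + 4 + 1, so 614^853 ≡ 25·5·429·737·15·614 ≡ 1469 (mod 1559)
R · y^e mod p:
Squares mod 1559: 1191^1≡1191, 1191^2≡1350, 1191^4≡29, 1191^8≡841, 1191^16≡1054, 1191^32≡908, 1191^64≡1312, 1191^128≡208, 1191^256≡1171, 1191^512≡880, 1191^1024≡1136
1238 = 1024 + 128 + 64 + 16 + 4 + 2, so 1191^1238 ≡ 1136·208·1312·1054·29·1350 ≡ 55 (mod 1559)
217·55 = 11935 ≡ 1022 (mod 1559)
1469 ≠ 1022; the check fails.

fails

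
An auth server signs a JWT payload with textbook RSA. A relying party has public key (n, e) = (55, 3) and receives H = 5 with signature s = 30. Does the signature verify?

Squares mod 55: s^1≡30, s^2≡20
3 = 2 + 1, so s^3 ≡ 20·30 ≡ 50 (mod 55)
50 ≠ 5, so verification fails.

does not verify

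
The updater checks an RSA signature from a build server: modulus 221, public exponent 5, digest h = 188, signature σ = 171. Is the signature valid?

valid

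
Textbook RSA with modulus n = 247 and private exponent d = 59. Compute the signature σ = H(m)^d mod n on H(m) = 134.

153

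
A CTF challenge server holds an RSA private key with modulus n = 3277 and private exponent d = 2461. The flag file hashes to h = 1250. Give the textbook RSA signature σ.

1667

Squares mod 3277: h^1≡1250, h^2≡2648, h^4≡2401, h^8≡558, h^16≡49, h^32≡2401, h^64≡558, h^128≡49, h^256≡2401, h^512≡558, h^1024≡49, h^2048≡2401
2461 = 2048 + 256 + 128 + 16 + 8 + 4 + 1, so h^2461 ≡ 2401·2401·49·49·558·2401·1250 ≡ 1667 (mod 3277)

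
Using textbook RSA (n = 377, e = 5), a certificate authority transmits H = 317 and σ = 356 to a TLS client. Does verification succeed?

passes

σ^2 ≡ 356^2 = 126736 ≡ 64
σ^4 ≡ 64^2 = 4096 ≡ 326
5 = 4 + 1, so σ^5 ≡ 326·356 ≡ 317 (mod 377)
Since 317 equals the digest 317, verification succeeds.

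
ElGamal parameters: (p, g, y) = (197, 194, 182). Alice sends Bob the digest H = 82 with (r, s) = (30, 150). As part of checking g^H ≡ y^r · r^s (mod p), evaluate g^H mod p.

62

194^2 = 37636 ≡ 9
194^4 ≡ 9^2 = 81
194^8 ≡ 81^2 = 6561 ≡ 60
194^16 ≡ 60^2 = 3600 ≡ 54
194^32 ≡ 54^2 = 2916 ≡ 158
194^64 ≡ 158^2 = 24964 ≡ 142
82 = 64 + 16 + 2, so 194^82 ≡ 142·54·9 ≡ 62 (mod 197)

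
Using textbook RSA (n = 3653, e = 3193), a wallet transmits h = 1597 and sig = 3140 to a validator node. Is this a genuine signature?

forged

sig^2 ≡ 3140^2 = 9859600 ≡ 153
sig^4 ≡ 153^2 = 23409 ≡ 1491
sig^8 ≡ 1491^2 = 2223081 ≡ 2057
sig^16 ≡ 2057^2 = 4231249 ≡ 1075
sig^32 ≡ 1075^2 = 1155625 ≡ 1277
sig^64 ≡ 1277^2 = 1630729 ≡ 1491
sig^128 ≡ 1491^2 = 2223081 ≡ 2057
sig^256 ≡ 2057^2 = 4231249 ≡ 1075
sig^512 ≡ 1075^2 = 1155625 ≡ 1277
sig^1024 ≡ 1277^2 = 1630729 ≡ 1491
sig^2048 ≡ 1491^2 = 2223081 ≡ 2057
3193 = 2048 + 1024 + 64 + 32 + 16 + 8 + 1, so sig^3193 ≡ 2057·1491·1491·1277·1075·2057·3140 ≡ 1034 (mod 3653)
The recovered value 1034 does not match the digest 1597.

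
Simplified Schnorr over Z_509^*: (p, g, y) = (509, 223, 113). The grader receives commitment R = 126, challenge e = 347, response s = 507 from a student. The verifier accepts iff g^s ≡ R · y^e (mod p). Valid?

g^s mod p:
223^2 = 49729 ≡ 356
223^4 ≡ 356^2 = 126736 ≡ 504
223^8 ≡ 504^2 = 254016 ≡ 25
223^16 ≡ 25^2 = 625 ≡ 116
223^32 ≡ 116^2 = 13456 ≡ 222
223^64 ≡ 222^2 = 49284 ≡ 420
223^128 ≡ 420^2 = 176400 ≡ 286
223^256 ≡ 286^2 = 81796 ≡ 356
507 = 256 + 128 + 64 + 32 + 16 + 8 + 2 + 1, so 223^507 ≡ 356·286·420·222·116·25·356·223 ≡ 105 (mod 509)
R · y^e mod p:
113^2 = 12769 ≡ 44
113^4 ≡ 44^2 = 1936 ≡ 409
113^8 ≡ 409^2 = 167281 ≡ 329
113^16 ≡ 329^2 = 108241 ≡ 333
113^32 ≡ 333^2 = 110889 ≡ 436
113^64 ≡ 436^2 = 190096 ≡ 239
113^128 ≡ 239^2 = 57121 ≡ 113
113^256 ≡ 113^2 = 12769 ≡ 44
347 = 256 + 64 + 16 + 8 + 2 + 1, so 113^347 ≡ 44·239·333·329·44·113 ≡ 480 (mod 509)
126·480 = 60480 ≡ 418 (mod 509)
105 ≠ 418; the check fails.

no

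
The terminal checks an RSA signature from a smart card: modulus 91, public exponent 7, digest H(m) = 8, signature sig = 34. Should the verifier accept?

reject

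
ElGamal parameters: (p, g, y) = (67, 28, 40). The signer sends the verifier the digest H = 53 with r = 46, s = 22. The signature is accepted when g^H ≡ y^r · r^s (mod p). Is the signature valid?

Left side g^H mod p:
28^53 mod 67 = 32
Right side y^r · r^s mod p:
40^46 mod 67 = 59
46^22 mod 67 = 29
59·29 = 1711 ≡ 36 (mod 67)
32 ≠ 36, so verification fails.

invalid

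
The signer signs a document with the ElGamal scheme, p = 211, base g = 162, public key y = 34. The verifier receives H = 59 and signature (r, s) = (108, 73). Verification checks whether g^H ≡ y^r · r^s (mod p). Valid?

no

Left side g^H mod p:
162^2 = 26244 ≡ 80
162^4 ≡ 80^2 = 6400 ≡ 70
162^8 ≡ 70^2 = 4900 ≡ 47
162^16 ≡ 47^2 = 2209 ≡ 99
162^32 ≡ 99^2 = 9801 ≡ 95
59 = 32 + 16 + 8 + 2 + 1, so 162^59 ≡ 95·99·47·80·162 ≡ 165 (mod 211)
Right side y^r · r^s mod p:
34^2 = 1156 ≡ 101
34^4 ≡ 101^2 = 10201 ≡ 73
34^8 ≡ 73^2 = 5329 ≡ 54
34^16 ≡ 54^2 = 2916 ≡ 173
34^32 ≡ 173^2 = 29929 ≡ 178
34^64 ≡ 178^2 = 31684 ≡ 34
108 = 64 + 32 + 8 + 4, so 34^108 ≡ 34·178·54·73 ≡ 58 (mod 211)
108^2 = 11664 ≡ 59
108^4 ≡ 59^2 = 3481 ≡ 105
108^8 ≡ 105^2 = 11025 ≡ 53
108^16 ≡ 53^2 = 2809 ≡ 66
108^32 ≡ 66^2 = 4356 ≡ 136
108^64 ≡ 136^2 = 18496 ≡ 139
73 = 64 + 8 + 1, so 108^73 ≡ 139·53·108 ≡ 166 (mod 211)
58·166 = 9628 ≡ 133 (mod 211)
165 ≠ 133, so verification fails.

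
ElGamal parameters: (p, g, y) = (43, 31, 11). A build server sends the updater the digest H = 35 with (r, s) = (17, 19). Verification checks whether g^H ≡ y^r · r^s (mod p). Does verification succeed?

passes

Left side g^H mod p:
31^2 = 961 ≡ 15
31^4 ≡ 15^2 = 225 ≡ 10
31^8 ≡ 10^2 = 100 ≡ 14
31^16 ≡ 14^2 = 196 ≡ 24
31^32 ≡ 24^2 = 576 ≡ 17
35 = 32 + 2 + 1, so 31^35 ≡ 17·15·31 ≡ 36 (mod 43)
Right side y^r · r^s mod p:
11^2 = 121 ≡ 35
11^4 ≡ 35^2 = 1225 ≡ 21
11^8 ≡ 21^2 = 441 ≡ 11
11^16 ≡ 11^2 = 121 ≡ 35
17 = 16 + 1, so 11^17 ≡ 35·11 ≡ 41 (mod 43)
17^2 = 289 ≡ 31
17^4 ≡ 31^2 = 961 ≡ 15
17^8 ≡ 15^2 = 225 ≡ 10
17^16 ≡ 10^2 = 100 ≡ 14
19 = 16 + 2 + 1, so 17^19 ≡ 14·31·17 ≡ 25 (mod 43)
41·25 = 1025 ≡ 36 (mod 43)
36 ≡ 36 (mod 43), so the signature is genuine.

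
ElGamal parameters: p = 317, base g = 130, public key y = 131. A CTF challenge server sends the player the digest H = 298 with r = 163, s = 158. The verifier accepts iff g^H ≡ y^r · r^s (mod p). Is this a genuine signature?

forged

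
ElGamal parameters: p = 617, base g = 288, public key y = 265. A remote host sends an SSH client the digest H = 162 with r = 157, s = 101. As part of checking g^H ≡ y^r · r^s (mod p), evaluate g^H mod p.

504

288^2 = 82944 ≡ 266
288^4 ≡ 266^2 = 70756 ≡ 418
288^8 ≡ 418^2 = 174724 ≡ 113
288^16 ≡ 113^2 = 12769 ≡ 429
288^32 ≡ 429^2 = 184041 ≡ 175
288^64 ≡ 175^2 = 30625 ≡ 392
288^128 ≡ 392^2 = 153664 ≡ 31
162 = 128 + 32 + 2, so 288^162 ≡ 31·175·266 ≡ 504 (mod 617)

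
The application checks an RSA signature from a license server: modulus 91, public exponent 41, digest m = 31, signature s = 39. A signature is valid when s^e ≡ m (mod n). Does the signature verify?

Squares mod 91: s^1≡39, s^2≡65, s^4≡39, s^8≡65, s^16≡39, s^32≡65
41 = 32 + 8 + 1, so s^41 ≡ 65·65·39 ≡ 65 (mod 91)
s^41 mod 91 = 65, but m = 31.

does not verify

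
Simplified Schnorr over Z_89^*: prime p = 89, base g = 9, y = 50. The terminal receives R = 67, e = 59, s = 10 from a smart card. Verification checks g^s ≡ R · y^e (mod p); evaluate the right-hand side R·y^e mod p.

50^59 mod 89 = 25
R · y^e ≡ 67·25 = 1675 ≡ 73 (mod 89)

73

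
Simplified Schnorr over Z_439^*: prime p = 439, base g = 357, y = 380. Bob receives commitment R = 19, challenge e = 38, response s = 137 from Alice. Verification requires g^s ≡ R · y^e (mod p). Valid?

yes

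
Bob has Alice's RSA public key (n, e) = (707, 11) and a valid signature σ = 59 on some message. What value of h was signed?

502

Squares mod 707: σ^1≡59, σ^2≡653, σ^4≡88, σ^8≡674
11 = 8 + 2 + 1, so σ^11 ≡ 674·653·59 ≡ 502 (mod 707)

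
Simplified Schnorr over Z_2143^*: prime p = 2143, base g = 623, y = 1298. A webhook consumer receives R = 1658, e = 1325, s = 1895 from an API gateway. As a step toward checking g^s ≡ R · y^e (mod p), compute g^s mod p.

698

623^2 = 388129 ≡ 246
623^4 ≡ 246^2 = 60516 ≡ 512
623^8 ≡ 512^2 = 262144 ≡ 698
623^16 ≡ 698^2 = 487204 ≡ 743
623^32 ≡ 743^2 = 552049 ≡ 1298
623^64 ≡ 1298^2 = 1684804 ≡ 406
623^128 ≡ 406^2 = 164836 ≡ 1968
623^256 ≡ 1968^2 = 3873024 ≡ 623
623^512 ≡ 623^2 = 388129 ≡ 246
623^1024 ≡ 246^2 = 60516 ≡ 512
1895 = 1024 + 512 + 256 + 64 + 32 + 4 + 2 + 1, so 623^1895 ≡ 512·246·623·406·1298·512·246·623 ≡ 698 (mod 2143)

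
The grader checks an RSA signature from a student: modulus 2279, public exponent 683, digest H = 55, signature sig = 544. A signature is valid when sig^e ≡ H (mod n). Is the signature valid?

valid

sig^2 ≡ 544^2 = 295936 ≡ 1945
sig^4 ≡ 1945^2 = 3783025 ≡ 2164
sig^8 ≡ 2164^2 = 4682896 ≡ 1830
sig^16 ≡ 1830^2 = 3348900 ≡ 1049
sig^32 ≡ 1049^2 = 1100401 ≡ 1923
sig^64 ≡ 1923^2 = 3697929 ≡ 1391
sig^128 ≡ 1391^2 = 1934881 ≡ 10
sig^256 ≡ 10^2 = 100
sig^512 ≡ 100^2 = 10000 ≡ 884
683 = 512 + 128 + 32 + 8 + 2 + 1, so sig^683 ≡ 884·10·1923·1830·1945·544 ≡ 55 (mod 2279)
55 = H, so the signature checks out.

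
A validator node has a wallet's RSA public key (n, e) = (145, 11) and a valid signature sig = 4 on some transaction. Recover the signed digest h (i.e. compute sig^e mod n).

Squares mod 145: sig^1≡4, sig^2≡16, sig^4≡111, sig^8≡141
11 = 8 + 2 + 1, so sig^11 ≡ 141·16·4 ≡ 34 (mod 145)

34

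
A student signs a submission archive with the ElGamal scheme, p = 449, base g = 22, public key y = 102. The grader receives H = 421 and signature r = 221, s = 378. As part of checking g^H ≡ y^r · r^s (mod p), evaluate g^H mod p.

22^2 = 484 ≡ 35
22^4 ≡ 35^2 = 1225 ≡ 327
22^8 ≡ 327^2 = 106929 ≡ 67
22^16 ≡ 67^2 = 4489 ≡ 448
22^32 ≡ 448^2 = 200704 ≡ 1
22^64 ≡ 1^2 = 1
22^128 ≡ 1^2 = 1
22^256 ≡ 1^2 = 1
421 = 256 + 128 + 32 + 4 + 1, so 22^421 ≡ 1·1·1·327·22 ≡ 10 (mod 449)

10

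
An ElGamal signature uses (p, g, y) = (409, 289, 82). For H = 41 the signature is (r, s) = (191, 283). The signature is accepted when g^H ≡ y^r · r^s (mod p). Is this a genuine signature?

forged

Left side g^H mod p:
289^2 = 83521 ≡ 85
289^4 ≡ 85^2 = 7225 ≡ 272
289^8 ≡ 272^2 = 73984 ≡ 364
289^16 ≡ 364^2 = 132496 ≡ 389
289^32 ≡ 389^2 = 151321 ≡ 400
41 = 32 + 8 + 1, so 289^41 ≡ 400·364·289 ≡ 71 (mod 409)
Right side y^r · r^s mod p:
82^2 = 6724 ≡ 180
82^4 ≡ 180^2 = 32400 ≡ 89
82^8 ≡ 89^2 = 7921 ≡ 150
82^16 ≡ 150^2 = 22500 ≡ 5
82^32 ≡ 5^2 = 25
82^64 ≡ 25^2 = 625 ≡ 216
82^128 ≡ 216^2 = 46656 ≡ 30
191 = 128 + 32 + 16 + 8 + 4 + 2 + 1, so 82^191 ≡ 30·25·5·150·89·180·82 ≡ 89 (mod 409)
191^2 = 36481 ≡ 80
191^4 ≡ 80^2 = 6400 ≡ 265
191^8 ≡ 265^2 = 70225 ≡ 286
191^16 ≡ 286^2 = 81796 ≡ 405
191^32 ≡ 405^2 = 164025 ≡ 16
191^64 ≡ 16^2 = 256
191^128 ≡ 256^2 = 65536 ≡ 96
191^256 ≡ 96^2 = 9216 ≡ 218
283 = 256 + 16 + 8 + 2 + 1, so 191^283 ≡ 218·405·286·80·191 ≡ 91 (mod 409)
89·91 = 8099 ≡ 328 (mod 409)
71 ≠ 328, so verification fails.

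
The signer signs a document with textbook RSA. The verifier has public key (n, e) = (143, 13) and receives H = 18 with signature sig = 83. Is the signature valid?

valid

sig^2 ≡ 83^2 = 6889 ≡ 25
sig^4 ≡ 25^2 = 625 ≡ 53
sig^8 ≡ 53^2 = 2809 ≡ 92
13 = 8 + 4 + 1, so sig^13 ≡ 92·53·83 ≡ 18 (mod 143)
Since 18 equals the digest 18, verification succeeds.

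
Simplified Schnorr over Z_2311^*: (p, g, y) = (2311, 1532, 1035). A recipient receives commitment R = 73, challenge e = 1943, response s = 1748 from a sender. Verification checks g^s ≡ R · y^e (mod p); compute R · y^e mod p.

1035^2 = 1071225 ≡ 1232
1035^4 ≡ 1232^2 = 1517824 ≡ 1808
1035^8 ≡ 1808^2 = 3268864 ≡ 1110
1035^16 ≡ 1110^2 = 1232100 ≡ 337
1035^32 ≡ 337^2 = 113569 ≡ 330
1035^64 ≡ 330^2 = 108900 ≡ 283
1035^128 ≡ 283^2 = 80089 ≡ 1515
1035^256 ≡ 1515^2 = 2295225 ≡ 402
1035^512 ≡ 402^2 = 161604 ≡ 2145
1035^1024 ≡ 2145^2 = 4601025 ≡ 2135
1943 = 1024 + 512 + 256 + 128 + 16 + 4 + 2 + 1, so 1035^1943 ≡ 2135·2145·402·1515·337·1808·1232·1035 ≡ 1515 (mod 2311)
R · y^e ≡ 73·1515 = 110595 ≡ 1978 (mod 2311)

1978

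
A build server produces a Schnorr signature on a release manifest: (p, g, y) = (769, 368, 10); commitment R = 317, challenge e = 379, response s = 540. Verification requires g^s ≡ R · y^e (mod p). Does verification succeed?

fails

g^s mod p:
368^2 = 135424 ≡ 80
368^4 ≡ 80^2 = 6400 ≡ 248
368^8 ≡ 248^2 = 61504 ≡ 753
368^16 ≡ 753^2 = 567009 ≡ 256
368^32 ≡ 256^2 = 65536 ≡ 171
368^64 ≡ 171^2 = 29241 ≡ 19
368^128 ≡ 19^2 = 361
368^256 ≡ 361^2 = 130321 ≡ 360
368^512 ≡ 360^2 = 129600 ≡ 408
540 = 512 + 16 + 8 + 4, so 368^540 ≡ 408·256·753·248 ≡ 579 (mod 769)
R · y^e mod p:
10^2 = 100
10^4 ≡ 100^2 = 10000 ≡ 3
10^8 ≡ 3^2 = 9
10^16 ≡ 9^2 = 81
10^32 ≡ 81^2 = 6561 ≡ 409
10^64 ≡ 409^2 = 167281 ≡ 408
10^128 ≡ 408^2 = 166464 ≡ 360
10^256 ≡ 360^2 = 129600 ≡ 408
379 = 256 + 64 + 32 + 16 + 8 + 2 + 1, so 10^379 ≡ 408·408·409·81·9·100·10 ≡ 282 (mod 769)
317·282 = 89394 ≡ 190 (mod 769)
579 ≠ 190; the check fails.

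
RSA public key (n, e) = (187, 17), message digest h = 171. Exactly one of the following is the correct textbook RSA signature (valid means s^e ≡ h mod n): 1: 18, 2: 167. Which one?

1

Candidate 1: Squares mod 187: 18^1≡18, 18^2≡137, 18^4≡69, 18^8≡86, 18^16≡103; 17 = 16 + 1, so 18^17 ≡ 103·18 ≡ 171 (mod 187)
  → matches h = 171
Candidate 2: Squares mod 187: 167^1≡167, 167^2≡26, 167^4≡115, 167^8≡135, 167^16≡86; 17 = 16 + 1, so 167^17 ≡ 86·167 ≡ 150 (mod 187)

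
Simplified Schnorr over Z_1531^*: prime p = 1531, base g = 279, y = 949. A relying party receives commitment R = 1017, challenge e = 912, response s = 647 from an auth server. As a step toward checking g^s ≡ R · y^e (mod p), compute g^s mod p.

689

279^2 = 77841 ≡ 1291
279^4 ≡ 1291^2 = 1666681 ≡ 953
279^8 ≡ 953^2 = 908209 ≡ 326
279^16 ≡ 326^2 = 106276 ≡ 637
279^32 ≡ 637^2 = 405769 ≡ 54
279^64 ≡ 54^2 = 2916 ≡ 1385
279^128 ≡ 1385^2 = 1918225 ≡ 1413
279^256 ≡ 1413^2 = 1996569 ≡ 145
279^512 ≡ 145^2 = 21025 ≡ 1122
647 = 512 + 128 + 4 + 2 + 1, so 279^647 ≡ 1122·1413·953·1291·279 ≡ 689 (mod 1531)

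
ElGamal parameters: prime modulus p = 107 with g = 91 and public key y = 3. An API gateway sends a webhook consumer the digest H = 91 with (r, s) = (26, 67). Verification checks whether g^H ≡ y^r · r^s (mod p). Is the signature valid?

Left side g^H mod p:
Squares mod 107: 91^1≡91, 91^2≡42, 91^4≡52, 91^8≡29, 91^16≡92, 91^32≡11, 91^64≡14
91 = 64 + 16 + 8 + 2 + 1, so 91^91 ≡ 14·92·29·42·91 ≡ 51 (mod 107)
Right side y^r · r^s mod p:
Squares mod 107: 3^1≡3, 3^2≡9, 3^4≡81, 3^8≡34, 3^16≡86
26 = 16 + 8 + 2, so 3^26 ≡ 86·34·9 ≡ 101 (mod 107)
Squares mod 107: 26^1≡26, 26^2≡34, 26^4≡86, 26^8≡13, 26^16≡62, 26^32≡99, 26^64≡64
67 = 64 + 2 + 1, so 26^67 ≡ 64·34·26 ≡ 80 (mod 107)
101·80 = 8080 ≡ 55 (mod 107)
51 ≠ 55, so verification fails.

invalid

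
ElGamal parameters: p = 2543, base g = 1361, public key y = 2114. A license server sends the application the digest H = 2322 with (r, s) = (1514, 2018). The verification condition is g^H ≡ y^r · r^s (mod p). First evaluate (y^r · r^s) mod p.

1446

2114^2 = 4468996 ≡ 945
2114^4 ≡ 945^2 = 893025 ≡ 432
2114^8 ≡ 432^2 = 186624 ≡ 985
2114^16 ≡ 985^2 = 970225 ≡ 1342
2114^32 ≡ 1342^2 = 1800964 ≡ 520
2114^64 ≡ 520^2 = 270400 ≡ 842
2114^128 ≡ 842^2 = 708964 ≡ 2010
2114^256 ≡ 2010^2 = 4040100 ≡ 1816
2114^512 ≡ 1816^2 = 3297856 ≡ 2128
2114^1024 ≡ 2128^2 = 4528384 ≡ 1844
1514 = 1024 + 256 + 128 + 64 + 32 + 8 + 2, so 2114^1514 ≡ 1844·1816·2010·842·520·985·945 ≡ 192 (mod 2543)
1514^2 = 2292196 ≡ 953
1514^4 ≡ 953^2 = 908209 ≡ 358
1514^8 ≡ 358^2 = 128164 ≡ 1014
1514^16 ≡ 1014^2 = 1028196 ≡ 824
1514^32 ≡ 824^2 = 678976 ≡ 2538
1514^64 ≡ 2538^2 = 6441444 ≡ 25
1514^128 ≡ 25^2 = 625
1514^256 ≡ 625^2 = 390625 ≡ 1546
1514^512 ≡ 1546^2 = 2390116 ≡ 2239
1514^1024 ≡ 2239^2 = 5013121 ≡ 868
2018 = 1024 + 512 + 256 + 128 + 64 + 32 + 2, so 1514^2018 ≡ 868·2239·1546·625·25·2538·953 ≡ 87 (mod 2543)
y^r · r^s ≡ 192·87 = 16704 ≡ 1446 (mod 2543)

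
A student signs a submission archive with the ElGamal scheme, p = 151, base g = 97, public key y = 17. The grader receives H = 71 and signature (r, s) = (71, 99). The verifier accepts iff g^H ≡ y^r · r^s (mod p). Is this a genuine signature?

forged

Left side g^H mod p:
97^2 = 9409 ≡ 47
97^4 ≡ 47^2 = 2209 ≡ 95
97^8 ≡ 95^2 = 9025 ≡ 116
97^16 ≡ 116^2 = 13456 ≡ 17
97^32 ≡ 17^2 = 289 ≡ 138
97^64 ≡ 138^2 = 19044 ≡ 18
71 = 64 + 4 + 2 + 1, so 97^71 ≡ 18·95·47·97 ≡ 62 (mod 151)
Right side y^r · r^s mod p:
17^2 = 289 ≡ 138
17^4 ≡ 138^2 = 19044 ≡ 18
17^8 ≡ 18^2 = 324 ≡ 22
17^16 ≡ 22^2 = 484 ≡ 31
17^32 ≡ 31^2 = 961 ≡ 55
17^64 ≡ 55^2 = 3025 ≡ 5
71 = 64 + 4 + 2 + 1, so 17^71 ≡ 5·18·138·17 ≡ 42 (mod 151)
71^2 = 5041 ≡ 58
71^4 ≡ 58^2 = 3364 ≡ 42
71^8 ≡ 42^2 = 1764 ≡ 103
71^16 ≡ 103^2 = 10609 ≡ 39
71^32 ≡ 39^2 = 1521 ≡ 11
71^64 ≡ 11^2 = 121
99 = 64 + 32 + 2 + 1, so 71^99 ≡ 121·11·58·71 ≡ 60 (mod 151)
42·60 = 2520 ≡ 104 (mod 151)
62 ≠ 104, so verification fails.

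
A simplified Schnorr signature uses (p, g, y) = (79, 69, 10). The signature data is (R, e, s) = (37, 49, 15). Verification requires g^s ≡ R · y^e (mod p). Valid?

g^s mod p:
Squares mod 79: 69^1≡69, 69^2≡21, 69^4≡46, 69^8≡62
15 = 8 + 4 + 2 + 1, so 69^15 ≡ 62·46·21·69 ≡ 58 (mod 79)
R · y^e mod p:
Squares mod 79: 10^1≡10, 10^2≡21, 10^4≡46, 10^8≡62, 10^16≡52, 10^32≡18
49 = 32 + 16 + 1, so 10^49 ≡ 18·52·10 ≡ 38 (mod 79)
37·38 = 1406 ≡ 63 (mod 79)
58 ≠ 63; the check fails.

no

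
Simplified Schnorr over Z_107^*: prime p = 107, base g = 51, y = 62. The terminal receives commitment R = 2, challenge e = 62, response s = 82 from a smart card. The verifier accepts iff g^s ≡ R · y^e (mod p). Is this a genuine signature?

forged

g^s mod p:
51^82 mod 107 = 23
R · y^e mod p:
62^62 mod 107 = 41
2·41 = 82 ≡ 82 (mod 107)
23 ≠ 82; the check fails.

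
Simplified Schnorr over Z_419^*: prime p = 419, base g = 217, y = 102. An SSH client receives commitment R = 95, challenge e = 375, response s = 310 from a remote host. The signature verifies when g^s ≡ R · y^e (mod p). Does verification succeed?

g^s mod p:
217^2 = 47089 ≡ 161
217^4 ≡ 161^2 = 25921 ≡ 362
217^8 ≡ 362^2 = 131044 ≡ 316
217^16 ≡ 316^2 = 99856 ≡ 134
217^32 ≡ 134^2 = 17956 ≡ 358
217^64 ≡ 358^2 = 128164 ≡ 369
217^128 ≡ 369^2 = 136161 ≡ 405
217^256 ≡ 405^2 = 164025 ≡ 196
310 = 256 + 32 + 16 + 4 + 2, so 217^310 ≡ 196·358·134·362·161 ≡ 366 (mod 419)
R · y^e mod p:
102^2 = 10404 ≡ 348
102^4 ≡ 348^2 = 121104 ≡ 13
102^8 ≡ 13^2 = 169
102^16 ≡ 169^2 = 28561 ≡ 69
102^32 ≡ 69^2 = 4761 ≡ 152
102^64 ≡ 152^2 = 23104 ≡ 59
102^128 ≡ 59^2 = 3481 ≡ 129
102^256 ≡ 129^2 = 16641 ≡ 300
375 = 256 + 64 + 32 + 16 + 4 + 2 + 1, so 102^375 ≡ 300·59·152·69·13·348·102 ≡ 102 (mod 419)
95·102 = 9690 ≡ 53 (mod 419)
366 ≠ 53; the check fails.

fails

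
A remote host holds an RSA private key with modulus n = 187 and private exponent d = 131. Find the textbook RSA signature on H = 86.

H^2 ≡ 86^2 = 7396 ≡ 103
H^4 ≡ 103^2 = 10609 ≡ 137
H^8 ≡ 137^2 = 18769 ≡ 69
H^16 ≡ 69^2 = 4761 ≡ 86
H^32 ≡ 86^2 = 7396 ≡ 103
H^64 ≡ 103^2 = 10609 ≡ 137
H^128 ≡ 137^2 = 18769 ≡ 69
131 = 128 + 2 + 1, so H^131 ≡ 69·103·86 ≡ 86 (mod 187)

86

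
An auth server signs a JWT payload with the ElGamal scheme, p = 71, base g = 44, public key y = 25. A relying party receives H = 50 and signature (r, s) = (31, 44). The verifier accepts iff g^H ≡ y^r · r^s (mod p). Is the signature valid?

Left side g^H mod p:
Squares mod 71: 44^1≡44, 44^2≡19, 44^4≡6, 44^8≡36, 44^16≡18, 44^32≡40
50 = 32 + 16 + 2, so 44^50 ≡ 40·18·19 ≡ 48 (mod 71)
Right side y^r · r^s mod p:
Squares mod 71: 25^1≡25, 25^2≡57, 25^4≡54, 25^8≡5, 25^16≡25
31 = 16 + 8 + 4 + 2 + 1, so 25^31 ≡ 25·5·54·57·25 ≡ 25 (mod 71)
Squares mod 71: 31^1≡31, 31^2≡38, 31^4≡24, 31^8≡8, 31^16≡64, 31^32≡49
44 = 32 + 8 + 4, so 31^44 ≡ 49·8·24 ≡ 36 (mod 71)
25·36 = 900 ≡ 48 (mod 71)
48 ≡ 48 (mod 71), so the signature is genuine.

valid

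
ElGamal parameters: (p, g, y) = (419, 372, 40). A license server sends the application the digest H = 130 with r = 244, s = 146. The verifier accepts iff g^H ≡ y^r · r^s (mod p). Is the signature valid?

invalid

Left side g^H mod p:
372^2 = 138384 ≡ 114
372^4 ≡ 114^2 = 12996 ≡ 7
372^8 ≡ 7^2 = 49
372^16 ≡ 49^2 = 2401 ≡ 306
372^32 ≡ 306^2 = 93636 ≡ 199
372^64 ≡ 199^2 = 39601 ≡ 215
372^128 ≡ 215^2 = 46225 ≡ 135
130 = 128 + 2, so 372^130 ≡ 135·114 ≡ 306 (mod 419)
Right side y^r · r^s mod p:
40^2 = 1600 ≡ 343
40^4 ≡ 343^2 = 117649 ≡ 329
40^8 ≡ 329^2 = 108241 ≡ 139
40^16 ≡ 139^2 = 19321 ≡ 47
40^32 ≡ 47^2 = 2209 ≡ 114
40^64 ≡ 114^2 = 12996 ≡ 7
40^128 ≡ 7^2 = 49
244 = 128 + 64 + 32 + 16 + 4, so 40^244 ≡ 49·7·114·47·329 ≡ 47 (mod 419)
244^2 = 59536 ≡ 38
244^4 ≡ 38^2 = 1444 ≡ 187
244^8 ≡ 187^2 = 34969 ≡ 192
244^16 ≡ 192^2 = 36864 ≡ 411
244^32 ≡ 411^2 = 168921 ≡ 64
244^64 ≡ 64^2 = 4096 ≡ 325
244^128 ≡ 325^2 = 105625 ≡ 37
146 = 128 + 16 + 2, so 244^146 ≡ 37·411·38 ≡ 65 (mod 419)
47·65 = 3055 ≡ 122 (mod 419)
306 ≠ 122, so verification fails.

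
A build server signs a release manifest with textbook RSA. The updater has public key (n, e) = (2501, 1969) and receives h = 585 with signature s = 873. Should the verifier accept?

s^2 ≡ 873^2 = 762129 ≡ 1825
s^4 ≡ 1825^2 = 3330625 ≡ 1794
s^8 ≡ 1794^2 = 3218436 ≡ 2150
s^16 ≡ 2150^2 = 4622500 ≡ 652
s^32 ≡ 652^2 = 425104 ≡ 2435
s^64 ≡ 2435^2 = 5929225 ≡ 1855
s^128 ≡ 1855^2 = 3441025 ≡ 2150
s^256 ≡ 2150^2 = 4622500 ≡ 652
s^512 ≡ 652^2 = 425104 ≡ 2435
s^1024 ≡ 2435^2 = 5929225 ≡ 1855
1969 = 1024 + 512 + 256 + 128 + 32 + 16 + 1, so s^1969 ≡ 1855·2435·652·2150·2435·652·873 ≡ 585 (mod 2501)
s^1969 mod 2501 = 585 matches h.

accept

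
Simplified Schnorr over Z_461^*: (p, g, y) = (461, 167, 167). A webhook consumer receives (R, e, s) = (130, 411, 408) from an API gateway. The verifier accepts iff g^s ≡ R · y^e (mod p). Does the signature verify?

does not verify

g^s mod p:
167^408 mod 461 = 68
R · y^e mod p:
167^411 mod 461 = 23
130·23 = 2990 ≡ 224 (mod 461)
68 ≠ 224; the check fails.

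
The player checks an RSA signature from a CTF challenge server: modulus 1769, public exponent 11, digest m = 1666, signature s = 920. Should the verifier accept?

reject

Squares mod 1769: s^1≡920, s^2≡818, s^4≡442, s^8≡774
11 = 8 + 2 + 1, so s^11 ≡ 774·818·920 ≡ 1041 (mod 1769)
1041 ≠ 1666, so verification fails.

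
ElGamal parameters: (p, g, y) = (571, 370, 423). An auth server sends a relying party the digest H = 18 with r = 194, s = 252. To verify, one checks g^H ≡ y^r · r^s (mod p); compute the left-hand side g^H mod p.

411

Squares mod 571: 370^1≡370, 370^2≡431, 370^4≡186, 370^8≡336, 370^16≡409
18 = 16 + 2, so 370^18 ≡ 409·431 ≡ 411 (mod 571)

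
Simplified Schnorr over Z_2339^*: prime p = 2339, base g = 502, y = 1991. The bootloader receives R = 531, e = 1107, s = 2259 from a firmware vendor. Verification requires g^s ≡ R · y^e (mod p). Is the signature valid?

g^s mod p:
502^2259 mod 2339 = 259
R · y^e mod p:
1991^1107 mod 2339 = 931
531·931 = 494361 ≡ 832 (mod 2339)
259 ≠ 832; the check fails.

invalid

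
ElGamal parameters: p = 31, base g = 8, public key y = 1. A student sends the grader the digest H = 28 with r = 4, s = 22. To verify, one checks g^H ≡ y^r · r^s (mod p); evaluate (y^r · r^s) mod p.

16

1^2 = 1
1^4 ≡ 1^2 = 1
4^2 = 16
4^4 ≡ 16^2 = 256 ≡ 8
4^8 ≡ 8^2 = 64 ≡ 2
4^16 ≡ 2^2 = 4
22 = 16 + 4 + 2, so 4^22 ≡ 4·8·16 ≡ 16 (mod 31)
y^r · r^s ≡ 1·16 = 16 ≡ 16 (mod 31)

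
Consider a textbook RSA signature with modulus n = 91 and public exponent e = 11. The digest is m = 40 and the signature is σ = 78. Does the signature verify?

does not verify

σ^2 ≡ 78^2 = 6084 ≡ 78
σ^4 ≡ 78^2 = 6084 ≡ 78
σ^8 ≡ 78^2 = 6084 ≡ 78
11 = 8 + 2 + 1, so σ^11 ≡ 78·78·78 ≡ 78 (mod 91)
The recovered value 78 does not match the digest 40.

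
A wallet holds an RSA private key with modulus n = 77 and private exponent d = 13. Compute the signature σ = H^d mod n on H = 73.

H^2 ≡ 73^2 = 5329 ≡ 16
H^4 ≡ 16^2 = 256 ≡ 25
H^8 ≡ 25^2 = 625 ≡ 9
13 = 8 + 4 + 1, so H^13 ≡ 9·25·73 ≡ 24 (mod 77)

24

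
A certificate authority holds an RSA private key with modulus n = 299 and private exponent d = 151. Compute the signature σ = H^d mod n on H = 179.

62

Squares mod 299: H^1≡179, H^2≡48, H^4≡211, H^8≡269, H^16≡3, H^32≡9, H^64≡81, H^128≡282
151 = 128 + 16 + 4 + 2 + 1, so H^151 ≡ 282·3·211·48·179 ≡ 62 (mod 299)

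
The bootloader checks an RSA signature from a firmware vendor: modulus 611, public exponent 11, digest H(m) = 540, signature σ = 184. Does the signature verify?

verifies

Squares mod 611: σ^1≡184, σ^2≡251, σ^4≡68, σ^8≡347
11 = 8 + 2 + 1, so σ^11 ≡ 347·251·184 ≡ 540 (mod 611)
σ^11 mod 611 = 540 matches H(m).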